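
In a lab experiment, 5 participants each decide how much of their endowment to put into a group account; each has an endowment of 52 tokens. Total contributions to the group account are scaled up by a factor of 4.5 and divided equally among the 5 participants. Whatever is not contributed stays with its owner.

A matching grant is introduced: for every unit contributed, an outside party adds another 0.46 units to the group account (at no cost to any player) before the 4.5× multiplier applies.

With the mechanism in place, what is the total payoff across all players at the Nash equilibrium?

1708.20 tokens

The effective private return per unit is now 4.5 × 1.46 / 5 = 1.3140 > 1, so every player's dominant strategy flips to full contribution.
At the Nash equilibrium everyone contributes 52. Group total payoff = 4.5 × 1.46 × 260 = 1708.20.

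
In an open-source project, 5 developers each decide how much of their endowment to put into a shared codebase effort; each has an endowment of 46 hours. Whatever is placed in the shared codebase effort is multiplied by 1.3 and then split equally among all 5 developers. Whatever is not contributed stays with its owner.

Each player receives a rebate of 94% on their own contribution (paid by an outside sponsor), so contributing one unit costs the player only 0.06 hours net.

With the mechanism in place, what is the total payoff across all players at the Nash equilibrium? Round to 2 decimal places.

The effective private return per unit is now (1.3/5) / 0.06 = 4.3333 > 1, so every player's dominant strategy flips to full contribution.
At the Nash equilibrium everyone contributes 46. Group total payoff = 5 × (46 × 0.94 + 1.3 × 46) = 515.20.

515.20 hours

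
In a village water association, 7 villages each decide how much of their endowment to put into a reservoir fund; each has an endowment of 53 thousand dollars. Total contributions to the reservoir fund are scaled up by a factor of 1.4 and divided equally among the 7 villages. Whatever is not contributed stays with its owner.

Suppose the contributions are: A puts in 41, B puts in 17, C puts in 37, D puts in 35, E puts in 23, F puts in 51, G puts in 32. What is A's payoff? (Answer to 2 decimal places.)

59.20 thousand dollars

Total contributed: 41 + 17 + 37 + 35 + 23 + 51 + 32 = 236.
Each receives 1.4 × 236 / 7 = 47.20 from the reservoir fund.
A keeps 53 − 41 = 12, so A's payoff is 12 + 47.20 = 59.20.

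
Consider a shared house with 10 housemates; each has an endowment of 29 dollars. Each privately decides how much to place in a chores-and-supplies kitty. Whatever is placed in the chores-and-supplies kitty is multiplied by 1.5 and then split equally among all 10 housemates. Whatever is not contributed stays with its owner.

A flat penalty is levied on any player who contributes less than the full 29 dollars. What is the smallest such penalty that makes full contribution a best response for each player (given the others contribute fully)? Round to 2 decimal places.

24.65 dollars

Given the others contribute fully, the best deviation is to contribute 0 (any partial contribution still incurs the fine and gives up units whose private return 0.1500 is below 1).
Deviating from 29 to 0 saves 29 dollars but forfeits the deviator's share of the drop in the chores-and-supplies kitty: 1.5/10 × 29 = 4.35.
So the deviation gain is 29 − 4.35 = 24.65, and the fine must be at least 24.65 dollars to wipe it out.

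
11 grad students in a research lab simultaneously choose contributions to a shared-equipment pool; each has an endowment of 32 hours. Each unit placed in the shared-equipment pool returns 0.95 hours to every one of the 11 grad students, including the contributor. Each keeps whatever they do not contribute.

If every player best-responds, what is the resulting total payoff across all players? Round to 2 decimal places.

352.00 hours

The private return per contributed unit is 0.95 < 1, so contributing 0 is dominant for every player. At the Nash equilibrium everyone keeps their 32, and the group total is 11 × 32 = 352.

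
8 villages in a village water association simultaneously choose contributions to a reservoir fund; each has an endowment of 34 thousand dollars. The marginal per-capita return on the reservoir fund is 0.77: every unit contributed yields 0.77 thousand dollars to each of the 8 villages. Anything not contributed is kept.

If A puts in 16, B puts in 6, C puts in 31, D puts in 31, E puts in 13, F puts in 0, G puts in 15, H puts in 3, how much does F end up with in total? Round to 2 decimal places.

Total contributed: 16 + 6 + 31 + 31 + 13 + 0 + 15 + 3 = 115.
Each receives 0.77 × 115 = 88.55 from the reservoir fund.
F keeps 34 − 0 = 34, so F's payoff is 34 + 88.55 = 122.55.

122.55 thousand dollars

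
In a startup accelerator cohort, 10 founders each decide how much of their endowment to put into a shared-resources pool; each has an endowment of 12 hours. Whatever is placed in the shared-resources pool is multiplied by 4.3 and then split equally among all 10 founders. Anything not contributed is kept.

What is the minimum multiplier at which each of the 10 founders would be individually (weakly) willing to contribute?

10

A contributed unit returns (multiplier)/10 to its contributor.
This reaches 1 exactly when the multiplier is 10.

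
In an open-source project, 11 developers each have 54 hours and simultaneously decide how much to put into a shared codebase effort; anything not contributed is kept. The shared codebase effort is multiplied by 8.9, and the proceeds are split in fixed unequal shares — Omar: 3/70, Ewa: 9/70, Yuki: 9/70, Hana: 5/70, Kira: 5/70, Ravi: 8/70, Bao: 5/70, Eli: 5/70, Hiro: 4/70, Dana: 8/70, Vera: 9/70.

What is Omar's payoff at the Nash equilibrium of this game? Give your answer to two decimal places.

Each unit j contributes comes back to j as 8.9 × (j's share), so j prefers to contribute only if that share exceeds 1/8.9 = 0.1124; otherwise keeping the unit dominates.
The shares above 0.1124 belong to Ewa, Yuki, Ravi, Dana and Vera, contributing 54 each; the remaining 6 contribute 0. Total contributed: 270.
Omar keeps 54 and receives 8.9 × 270 × 3/70 = 102.99 from the shared codebase effort, for a payoff of 156.99.

156.99 hours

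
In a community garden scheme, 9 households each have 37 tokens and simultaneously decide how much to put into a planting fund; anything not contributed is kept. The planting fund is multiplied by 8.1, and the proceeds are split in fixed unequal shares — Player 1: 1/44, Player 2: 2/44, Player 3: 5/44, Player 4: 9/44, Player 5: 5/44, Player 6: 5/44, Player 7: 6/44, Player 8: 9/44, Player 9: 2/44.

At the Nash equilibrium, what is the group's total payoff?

A player with share s gets back 8.1·s per unit contributed, so full contribution is dominant for anyone with s > 1/8.1 = 0.1235 and zero contribution is dominant for anyone below.
Player 4, Player 7 and Player 8 are above the threshold, contributing 37 each; the remaining 6 contribute 0. Total contributed: 111.
The planting fund pays out 8.1 × 111 = 899.10 in total (split across the unequal shares, but the aggregate is all that matters for the group sum).
The 6 free-riders keep 37 each, adding 222. Group total = 222 + 899.10 = 1121.10.

1121.10 tokens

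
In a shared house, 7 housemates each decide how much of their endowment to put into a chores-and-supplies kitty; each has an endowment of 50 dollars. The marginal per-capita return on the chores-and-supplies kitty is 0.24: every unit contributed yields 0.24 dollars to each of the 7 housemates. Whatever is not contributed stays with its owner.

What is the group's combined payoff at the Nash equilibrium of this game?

350.00 dollars

The private return per contributed unit is 0.24 < 1, so contributing 0 is dominant for every player. At the Nash equilibrium everyone keeps their 50, and the group total is 7 × 50 = 350.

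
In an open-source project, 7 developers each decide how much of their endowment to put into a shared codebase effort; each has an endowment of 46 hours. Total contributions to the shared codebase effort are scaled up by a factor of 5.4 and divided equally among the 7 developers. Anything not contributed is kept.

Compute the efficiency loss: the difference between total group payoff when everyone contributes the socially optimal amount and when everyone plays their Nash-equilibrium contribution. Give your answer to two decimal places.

Each contributed unit returns 5.4/7 = 0.7714 to its contributor — below 1 — so contributing 0 is dominant for every player. At the Nash equilibrium everyone keeps their 46, and the group total is 7 × 46 = 322.
Each contributed unit returns 5.400 to the group as a whole (0.7714 to each of 7 players), which exceeds 1, so the social optimum is full contribution: group total = 5.400 × 322 = 1738.80.
Efficiency loss = 1738.80 − 322 = 1416.80.

1416.80 hours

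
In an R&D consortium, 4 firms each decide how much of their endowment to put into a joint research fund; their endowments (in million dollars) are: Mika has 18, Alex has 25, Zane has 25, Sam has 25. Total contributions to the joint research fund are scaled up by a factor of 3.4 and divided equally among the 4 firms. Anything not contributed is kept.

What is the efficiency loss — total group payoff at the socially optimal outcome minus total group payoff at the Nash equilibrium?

The private return per contributed unit is 3.4/4 = 0.8500 < 1 for every player regardless of endowment, so the Nash equilibrium is zero contribution and the group total is Σ E_j = 18 + 25 + 25 + 25 = 93.
Each contributed unit returns 3.400 to the group, so the social optimum is full contribution by everyone: group total = 3.400 × 93 = 316.20.
Efficiency loss = (3.400 − 1) × 93 = 223.20.

223.20 million dollars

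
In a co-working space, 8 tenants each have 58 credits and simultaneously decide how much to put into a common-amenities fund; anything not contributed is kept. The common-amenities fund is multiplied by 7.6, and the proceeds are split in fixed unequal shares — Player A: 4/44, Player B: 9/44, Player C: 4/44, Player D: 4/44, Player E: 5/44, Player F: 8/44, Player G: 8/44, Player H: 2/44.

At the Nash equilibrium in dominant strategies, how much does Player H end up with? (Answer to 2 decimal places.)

118.11 credits

Each unit j contributes comes back to j as 7.6 × (j's share), so j prefers to contribute only if that share exceeds 1/7.6 = 0.1316; otherwise keeping the unit dominates.
The shares above 0.1316 belong to Player B, Player F and Player G, contributing 58 each; the remaining 5 contribute 0. Total contributed: 174.
Player H keeps 58 and receives 7.6 × 174 × 2/44 = 60.11 from the common-amenities fund, for a payoff of 118.11.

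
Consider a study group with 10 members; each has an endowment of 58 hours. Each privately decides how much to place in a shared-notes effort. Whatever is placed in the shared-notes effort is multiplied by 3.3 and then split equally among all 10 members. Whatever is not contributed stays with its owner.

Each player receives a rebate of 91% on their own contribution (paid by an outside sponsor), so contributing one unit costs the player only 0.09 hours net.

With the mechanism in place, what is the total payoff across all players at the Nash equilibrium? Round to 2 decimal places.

The effective private return per unit is now (3.3/10) / 0.09 = 3.6667 > 1, so every player's dominant strategy flips to full contribution.
So the Nash equilibrium is full contribution by all 10; the group earns 10 × (58 × 0.91 + 3.3 × 58) = 2441.80.

2441.80 hours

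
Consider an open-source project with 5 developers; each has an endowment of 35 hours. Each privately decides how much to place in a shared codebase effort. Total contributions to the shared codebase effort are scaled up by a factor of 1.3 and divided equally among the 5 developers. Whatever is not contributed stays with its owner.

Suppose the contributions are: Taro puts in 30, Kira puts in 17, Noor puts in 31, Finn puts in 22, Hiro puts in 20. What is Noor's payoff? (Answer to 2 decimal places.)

35.20 hours

Total contributed: 30 + 17 + 31 + 22 + 20 = 120.
Each receives 1.3 × 120 / 5 = 31.20 from the shared codebase effort.
Noor keeps 35 − 31 = 4, so Noor's payoff is 4 + 31.20 = 35.20.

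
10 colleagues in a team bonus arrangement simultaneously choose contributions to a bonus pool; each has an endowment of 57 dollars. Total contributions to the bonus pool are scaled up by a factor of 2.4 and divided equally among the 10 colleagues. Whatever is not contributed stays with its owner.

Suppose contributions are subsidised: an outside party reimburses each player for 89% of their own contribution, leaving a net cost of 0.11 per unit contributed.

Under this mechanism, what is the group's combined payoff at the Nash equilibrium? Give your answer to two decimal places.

1875.30 dollars

The effective private return per unit is now (2.4/10) / 0.11 = 2.1818 > 1, so every player's dominant strategy flips to full contribution.
At the Nash equilibrium everyone contributes 57. Group total payoff = 10 × (57 × 0.89 + 2.4 × 57) = 1875.30.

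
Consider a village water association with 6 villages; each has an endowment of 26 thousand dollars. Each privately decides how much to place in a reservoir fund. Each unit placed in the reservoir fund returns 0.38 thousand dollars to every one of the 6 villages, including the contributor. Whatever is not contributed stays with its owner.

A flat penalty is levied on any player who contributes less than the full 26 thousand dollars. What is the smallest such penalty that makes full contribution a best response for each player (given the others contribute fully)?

16.12 thousand dollars

Given the others contribute fully, the best deviation is to contribute 0 (any partial contribution still incurs the fine and gives up units whose private return 0.38 is below 1).
Deviating from 26 to 0 saves 26 thousand dollars but forfeits the deviator's share of the drop in the reservoir fund: 0.38 × 26 = 9.88.
So the deviation gain is 26 − 9.88 = 16.12, and the fine must be at least 16.12 thousand dollars to wipe it out.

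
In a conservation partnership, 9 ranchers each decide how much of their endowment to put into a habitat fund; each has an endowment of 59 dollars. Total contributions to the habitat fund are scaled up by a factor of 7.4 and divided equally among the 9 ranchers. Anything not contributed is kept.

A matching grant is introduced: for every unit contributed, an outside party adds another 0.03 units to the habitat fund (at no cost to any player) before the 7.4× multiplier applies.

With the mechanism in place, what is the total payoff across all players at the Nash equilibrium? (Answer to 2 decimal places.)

531.00 dollars

Even with the mechanism, each unit contributed returns only 7.4 × 1.03 / 9 = 0.8469 per unit of net cost, so contributing nothing is still dominant.
Everyone keeps their endowment and the group total is 9 × 59 = 531.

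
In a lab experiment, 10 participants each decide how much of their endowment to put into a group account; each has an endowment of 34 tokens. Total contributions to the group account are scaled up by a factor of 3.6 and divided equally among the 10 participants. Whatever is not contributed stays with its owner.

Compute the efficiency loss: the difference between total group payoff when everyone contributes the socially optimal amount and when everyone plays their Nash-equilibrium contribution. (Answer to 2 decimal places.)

884.00 tokens

Each contributed unit returns 3.6/10 = 0.3600 to its contributor — below 1 — so contributing 0 is dominant for every player. At the Nash equilibrium everyone keeps their 34, and the group total is 10 × 34 = 340.
Each contributed unit returns 3.600 to the group as a whole (0.3600 to each of 10 players), which exceeds 1, so the social optimum is full contribution: group total = 3.600 × 340 = 1224.00.
Efficiency loss = 1224.00 − 340 = 884.00.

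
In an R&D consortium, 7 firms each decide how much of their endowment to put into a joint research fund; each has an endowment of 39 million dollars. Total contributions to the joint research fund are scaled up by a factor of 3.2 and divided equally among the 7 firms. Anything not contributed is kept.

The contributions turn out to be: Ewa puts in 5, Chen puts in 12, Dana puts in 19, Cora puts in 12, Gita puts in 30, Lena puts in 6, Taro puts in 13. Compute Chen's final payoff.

71.34 million dollars

Total contributed: 5 + 12 + 19 + 12 + 30 + 6 + 13 = 97.
Each receives 3.2 × 97 / 7 = 44.34 from the joint research fund.
Chen keeps 39 − 12 = 27, so Chen's payoff is 27 + 44.34 = 71.34.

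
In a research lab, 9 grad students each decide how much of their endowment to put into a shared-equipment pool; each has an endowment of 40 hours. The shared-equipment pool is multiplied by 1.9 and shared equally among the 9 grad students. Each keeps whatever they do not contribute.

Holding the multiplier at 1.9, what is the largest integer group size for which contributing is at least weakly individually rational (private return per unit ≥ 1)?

1

Private return per unit is 1.9/(group size), which is ≥ 1 whenever the group size is ≤ 1.9.
The largest such integer is 1.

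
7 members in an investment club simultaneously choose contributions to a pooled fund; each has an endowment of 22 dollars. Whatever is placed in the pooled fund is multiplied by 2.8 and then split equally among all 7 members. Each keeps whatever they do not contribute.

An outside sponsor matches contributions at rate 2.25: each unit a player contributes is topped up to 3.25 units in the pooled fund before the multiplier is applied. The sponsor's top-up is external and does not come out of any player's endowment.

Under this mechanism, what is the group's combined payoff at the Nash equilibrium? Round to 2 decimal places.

1401.40 dollars

The effective private return per unit is now 2.8 × 3.25 / 7 = 1.3000 > 1, so every player's dominant strategy flips to full contribution.
So the Nash equilibrium is full contribution by all 7; the group earns 2.8 × 3.25 × 154 = 1401.40.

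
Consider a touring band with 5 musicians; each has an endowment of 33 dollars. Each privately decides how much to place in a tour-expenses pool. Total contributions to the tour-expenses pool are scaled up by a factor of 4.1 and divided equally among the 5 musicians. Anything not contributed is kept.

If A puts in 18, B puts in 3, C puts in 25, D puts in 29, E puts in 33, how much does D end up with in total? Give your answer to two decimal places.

Total contributed: 18 + 3 + 25 + 29 + 33 = 108.
Each receives 4.1 × 108 / 5 = 88.56 from the tour-expenses pool.
D keeps 33 − 29 = 4, so D's payoff is 4 + 88.56 = 92.56.

92.56 dollars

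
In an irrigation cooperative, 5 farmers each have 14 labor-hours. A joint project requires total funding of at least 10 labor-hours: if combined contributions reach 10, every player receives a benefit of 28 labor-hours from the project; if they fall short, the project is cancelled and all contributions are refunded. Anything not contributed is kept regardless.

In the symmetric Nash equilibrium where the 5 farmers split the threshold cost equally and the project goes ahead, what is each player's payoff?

Equal share of the threshold: 10/5 = 2.
At this profile no one gains by cutting their contribution: any cut drops the total below 10, the project is cancelled, contributions are refunded, and the deviator ends with 14, which is less than 14 − 2 + 28 = 40. Contributing more than 2 just wastes the excess. So contributing exactly 2 is a best response.
Each player's payoff: 14 − 2 + 28 = 40.

40 labor-hours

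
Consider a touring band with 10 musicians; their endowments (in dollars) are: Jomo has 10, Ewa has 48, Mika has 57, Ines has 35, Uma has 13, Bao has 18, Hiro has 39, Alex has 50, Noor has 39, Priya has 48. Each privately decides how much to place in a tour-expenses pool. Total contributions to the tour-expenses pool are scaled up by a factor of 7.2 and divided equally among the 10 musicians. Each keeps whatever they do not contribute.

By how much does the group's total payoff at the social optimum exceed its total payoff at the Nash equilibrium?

The private return per contributed unit is 7.2/10 = 0.7200 < 1 for every player regardless of endowment, so the Nash equilibrium is zero contribution and the group total is Σ E_j = 10 + 48 + 57 + 35 + 13 + 18 + 39 + 50 + 39 + 48 = 357.
Each contributed unit returns 7.200 to the group, so the social optimum is full contribution by everyone: group total = 7.200 × 357 = 2570.40.
Efficiency loss = (7.200 − 1) × 357 = 2213.40.

2213.40 dollars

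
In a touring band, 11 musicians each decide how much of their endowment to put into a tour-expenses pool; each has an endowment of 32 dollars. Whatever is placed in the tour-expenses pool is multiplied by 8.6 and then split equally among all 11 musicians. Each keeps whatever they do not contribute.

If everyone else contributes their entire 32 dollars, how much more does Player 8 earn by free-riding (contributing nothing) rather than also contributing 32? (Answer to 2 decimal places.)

Switching from a contribution of 32 to 0 lets Player 8 keep an extra 32 dollars, but lowers the tour-expenses pool by 32, which costs Player 8 their own share of that drop: 8.6/11 × 32 = 25.02.
Net gain = 32 − 25.02 = 6.98. The private return per contributed unit (0.7818) is below 1, so free-riding is indeed the best response regardless of what the others do.

6.98 dollars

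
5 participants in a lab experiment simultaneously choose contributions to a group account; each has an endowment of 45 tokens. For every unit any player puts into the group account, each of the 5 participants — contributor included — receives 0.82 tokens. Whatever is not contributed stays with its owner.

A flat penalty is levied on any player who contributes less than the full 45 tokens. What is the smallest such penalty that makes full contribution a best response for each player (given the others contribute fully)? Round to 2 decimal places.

Given the others contribute fully, the best deviation is to contribute 0 (any partial contribution still incurs the fine and gives up units whose private return 0.82 is below 1).
Deviating from 45 to 0 saves 45 tokens but forfeits the deviator's share of the drop in the group account: 0.82 × 45 = 36.90.
So the deviation gain is 45 − 36.90 = 8.10, and the fine must be at least 8.10 tokens to wipe it out.

8.10 tokens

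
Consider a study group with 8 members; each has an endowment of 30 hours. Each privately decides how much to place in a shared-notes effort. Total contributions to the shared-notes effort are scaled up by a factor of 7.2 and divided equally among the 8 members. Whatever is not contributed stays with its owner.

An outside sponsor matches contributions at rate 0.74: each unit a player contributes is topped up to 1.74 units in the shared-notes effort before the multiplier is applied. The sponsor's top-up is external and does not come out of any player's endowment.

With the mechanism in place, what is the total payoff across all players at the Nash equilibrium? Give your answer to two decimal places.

With the mechanism, a contributed unit returns 7.2 × 1.74 / 8 = 1.5660 per unit of net cost to the contributor — now above 1 — so contributing fully is weakly dominant for every player.
So the Nash equilibrium is full contribution by all 8; the group earns 7.2 × 1.74 × 240 = 3006.72.

3006.72 hours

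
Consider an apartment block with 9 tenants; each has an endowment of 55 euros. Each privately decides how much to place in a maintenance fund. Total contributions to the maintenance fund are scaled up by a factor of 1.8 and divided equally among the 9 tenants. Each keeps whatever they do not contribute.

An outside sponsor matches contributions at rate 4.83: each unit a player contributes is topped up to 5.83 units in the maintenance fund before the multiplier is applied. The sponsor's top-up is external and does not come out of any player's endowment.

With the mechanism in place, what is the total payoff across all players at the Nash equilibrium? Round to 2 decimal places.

5194.53 euros

With the mechanism, a contributed unit returns 1.8 × 5.83 / 9 = 1.1660 per unit of net cost to the contributor — now above 1 — so contributing fully is weakly dominant for every player.
So the Nash equilibrium is full contribution by all 9; the group earns 1.8 × 5.83 × 495 = 5194.53.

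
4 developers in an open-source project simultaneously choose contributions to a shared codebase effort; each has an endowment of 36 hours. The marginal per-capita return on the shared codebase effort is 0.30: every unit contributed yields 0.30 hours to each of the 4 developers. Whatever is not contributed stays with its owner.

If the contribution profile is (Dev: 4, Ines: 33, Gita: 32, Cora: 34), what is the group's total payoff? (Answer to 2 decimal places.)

Total contributed: 4 + 33 + 32 + 34 = 103; total kept: 4 × 36 − 103 = 41.
The shared codebase effort pays out 0.30 × 4 × 103 = 123.60 in aggregate.
Group total = 41 + 123.60 = 164.60.

164.60 hours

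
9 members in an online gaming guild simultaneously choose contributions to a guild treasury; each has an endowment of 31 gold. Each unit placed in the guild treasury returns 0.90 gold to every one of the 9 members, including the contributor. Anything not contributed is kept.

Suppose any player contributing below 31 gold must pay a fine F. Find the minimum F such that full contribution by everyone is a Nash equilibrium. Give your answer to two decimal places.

3.10 gold

Given the others contribute fully, the best deviation is to contribute 0 (any partial contribution still incurs the fine and gives up units whose private return 0.90 is below 1).
Deviating from 31 to 0 saves 31 gold but forfeits the deviator's share of the drop in the guild treasury: 0.90 × 31 = 27.90.
So the deviation gain is 31 − 27.90 = 3.10, and the fine must be at least 3.10 gold to wipe it out.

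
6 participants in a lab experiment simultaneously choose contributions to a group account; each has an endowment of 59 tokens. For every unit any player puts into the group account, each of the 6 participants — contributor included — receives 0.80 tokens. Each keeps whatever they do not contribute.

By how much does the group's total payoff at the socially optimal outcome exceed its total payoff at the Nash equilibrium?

The private return per contributed unit is 0.80 < 1, so contributing 0 is dominant for every player. At the Nash equilibrium everyone keeps their 59, and the group total is 6 × 59 = 354.
Each contributed unit returns 4.800 to the group as a whole (0.80 to each of 6 players), which exceeds 1, so the social optimum is full contribution: group total = 4.800 × 354 = 1699.20.
Efficiency loss = 1699.20 − 354 = 1345.20.

1345.20 tokens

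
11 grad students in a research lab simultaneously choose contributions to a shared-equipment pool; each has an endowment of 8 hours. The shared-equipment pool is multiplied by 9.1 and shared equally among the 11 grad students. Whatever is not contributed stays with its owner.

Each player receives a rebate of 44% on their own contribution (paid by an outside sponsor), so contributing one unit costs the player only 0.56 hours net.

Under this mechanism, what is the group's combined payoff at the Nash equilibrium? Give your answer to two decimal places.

With the mechanism, a contributed unit returns (9.1/11) / 0.56 = 1.4773 per unit of net cost to the contributor — now above 1 — so contributing fully is weakly dominant for every player.
So the Nash equilibrium is full contribution by all 11; the group earns 11 × (8 × 0.44 + 9.1 × 8) = 839.52.

839.52 hours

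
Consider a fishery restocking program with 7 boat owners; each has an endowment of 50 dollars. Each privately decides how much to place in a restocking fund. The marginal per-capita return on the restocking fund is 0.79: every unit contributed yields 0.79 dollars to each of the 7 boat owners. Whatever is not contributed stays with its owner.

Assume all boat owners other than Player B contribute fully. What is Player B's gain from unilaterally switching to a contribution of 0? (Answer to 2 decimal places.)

10.50 dollars

Switching from a contribution of 50 to 0 lets Player B keep an extra 50 dollars, but lowers the restocking fund by 50, which costs Player B their own share of that drop: 0.79 × 50 = 39.50.
Net gain = 50 − 39.50 = 10.50. The private return per contributed unit (0.79) is below 1, so free-riding is indeed the best response regardless of what the others do.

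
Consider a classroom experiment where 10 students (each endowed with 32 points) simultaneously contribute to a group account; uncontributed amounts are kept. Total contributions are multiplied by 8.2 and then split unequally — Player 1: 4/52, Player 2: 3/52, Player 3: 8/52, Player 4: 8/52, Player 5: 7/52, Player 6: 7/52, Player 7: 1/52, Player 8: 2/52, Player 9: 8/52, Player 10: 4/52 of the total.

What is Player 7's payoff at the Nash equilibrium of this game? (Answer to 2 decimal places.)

For player j, contributing a unit is worthwhile iff 8.2 × (j's share) ≥ 1, i.e. iff j's share is at least 0.1220.
The shares above 0.1220 belong to Player 3, Player 4, Player 5, Player 6 and Player 9, contributing 32 each; the remaining 5 contribute 0. Total contributed: 160.
Player 7 keeps 32 and receives 8.2 × 160 × 1/52 = 25.23 from the group account, for a payoff of 57.23.

57.23 points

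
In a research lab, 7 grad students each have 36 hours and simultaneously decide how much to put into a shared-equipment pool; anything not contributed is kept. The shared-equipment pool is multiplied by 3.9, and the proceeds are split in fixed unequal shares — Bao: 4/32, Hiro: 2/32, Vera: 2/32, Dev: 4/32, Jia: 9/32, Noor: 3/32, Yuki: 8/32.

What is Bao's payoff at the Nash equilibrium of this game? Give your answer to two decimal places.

53.55 hours

For player j, contributing a unit is worthwhile iff 3.9 × (j's share) ≥ 1, i.e. iff j's share is at least 0.2564.
The only share above 0.2564 is Jia's 9/32, contributing 36; the remaining 6 contribute 0. Total contributed: 36.
Bao keeps 36 and receives 3.9 × 36 × 4/32 = 17.55 from the shared-equipment pool, for a payoff of 53.55.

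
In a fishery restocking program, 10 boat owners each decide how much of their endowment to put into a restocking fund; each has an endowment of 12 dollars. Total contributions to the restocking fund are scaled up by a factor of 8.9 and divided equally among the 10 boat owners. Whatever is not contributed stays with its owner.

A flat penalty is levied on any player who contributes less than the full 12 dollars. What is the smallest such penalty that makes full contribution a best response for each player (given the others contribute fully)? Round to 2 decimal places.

Given the others contribute fully, the best deviation is to contribute 0 (any partial contribution still incurs the fine and gives up units whose private return 0.8900 is below 1).
Deviating from 12 to 0 saves 12 dollars but forfeits the deviator's share of the drop in the restocking fund: 8.9/10 × 12 = 10.68.
So the deviation gain is 12 − 10.68 = 1.32, and the fine must be at least 1.32 dollars to wipe it out.

1.32 dollars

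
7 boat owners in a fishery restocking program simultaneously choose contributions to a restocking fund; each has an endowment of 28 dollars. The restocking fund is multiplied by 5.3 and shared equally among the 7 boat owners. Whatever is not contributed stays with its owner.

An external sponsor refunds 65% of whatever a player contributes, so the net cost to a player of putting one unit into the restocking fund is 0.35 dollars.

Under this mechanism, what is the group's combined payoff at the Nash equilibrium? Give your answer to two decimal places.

Under the mechanism each unit contributed yields (5.3/7) / 0.35 = 2.1633 back to its contributor per unit of net cost, which exceeds 1, making full contribution the dominant choice for everyone.
So the Nash equilibrium is full contribution by all 7; the group earns 7 × (28 × 0.65 + 5.3 × 28) = 1166.20.

1166.20 dollars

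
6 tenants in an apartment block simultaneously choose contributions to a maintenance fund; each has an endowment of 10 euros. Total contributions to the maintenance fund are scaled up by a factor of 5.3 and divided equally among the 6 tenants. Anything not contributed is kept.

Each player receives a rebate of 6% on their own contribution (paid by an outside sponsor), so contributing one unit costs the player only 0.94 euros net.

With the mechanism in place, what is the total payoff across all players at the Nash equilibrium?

Even with the mechanism, each unit contributed returns only (5.3/6) / 0.94 = 0.9397 per unit of net cost, so contributing nothing is still dominant.
Everyone keeps their endowment and the group total is 6 × 10 = 60.

60.00 euros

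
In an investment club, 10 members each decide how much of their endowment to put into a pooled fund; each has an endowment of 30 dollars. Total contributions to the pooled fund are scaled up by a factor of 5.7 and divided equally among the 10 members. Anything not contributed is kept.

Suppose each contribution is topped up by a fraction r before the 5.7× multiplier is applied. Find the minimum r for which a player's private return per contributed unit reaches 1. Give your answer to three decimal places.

0.754

With matching at rate r, one contributed unit becomes (1 + r) in the pooled fund and returns 5.7 × (1 + r) / 10 to the contributor.
Setting this equal to 1: 1 + r = 10/5.7 = 1.7544.
So the minimum matching rate is r = 1.7544 − 1 = 0.754.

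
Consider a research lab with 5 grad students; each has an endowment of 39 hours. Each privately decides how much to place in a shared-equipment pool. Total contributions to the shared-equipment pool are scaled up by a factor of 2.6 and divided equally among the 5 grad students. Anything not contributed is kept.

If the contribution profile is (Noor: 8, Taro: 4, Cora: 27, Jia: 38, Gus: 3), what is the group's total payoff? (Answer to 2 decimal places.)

Total contributed: 8 + 4 + 27 + 38 + 3 = 80; total kept: 5 × 39 − 80 = 115.
The shared-equipment pool pays out 2.6 × 80 = 208.00 in aggregate.
Group total = 115 + 208.00 = 323.00.

323.00 hours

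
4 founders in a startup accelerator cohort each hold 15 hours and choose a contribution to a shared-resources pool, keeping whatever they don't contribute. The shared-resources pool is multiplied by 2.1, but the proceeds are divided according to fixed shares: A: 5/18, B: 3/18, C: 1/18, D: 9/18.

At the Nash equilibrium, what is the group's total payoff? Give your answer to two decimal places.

A player with share s gets back 2.1·s per unit contributed, so full contribution is dominant for anyone with s > 1/2.1 = 0.4762 and zero contribution is dominant for anyone below.
D alone (share 9/18) is above the threshold, contributing 15; the remaining 3 contribute 0. Total contributed: 15.
The shared-resources pool pays out 2.1 × 15 = 31.50 in total (split across the unequal shares, but the aggregate is all that matters for the group sum).
The 3 free-riders keep 15 each, adding 45. Group total = 45 + 31.50 = 76.50.

76.50 hours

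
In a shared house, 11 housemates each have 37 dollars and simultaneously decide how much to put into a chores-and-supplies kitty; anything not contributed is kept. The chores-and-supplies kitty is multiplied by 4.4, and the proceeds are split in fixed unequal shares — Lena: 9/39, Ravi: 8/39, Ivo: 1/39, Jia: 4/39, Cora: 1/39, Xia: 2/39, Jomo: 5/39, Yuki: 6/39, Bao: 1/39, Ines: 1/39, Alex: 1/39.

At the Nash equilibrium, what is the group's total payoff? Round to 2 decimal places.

A player with share s gets back 4.4·s per unit contributed, so full contribution is dominant for anyone with s > 1/4.4 = 0.2273 and zero contribution is dominant for anyone below.
The only share above 0.2273 is Lena's 9/39, contributing 37; the remaining 10 contribute 0. Total contributed: 37.
The chores-and-supplies kitty pays out 4.4 × 37 = 162.80 in total (split across the unequal shares, but the aggregate is all that matters for the group sum).
The 10 free-riders keep 37 each, adding 370. Group total = 370 + 162.80 = 532.80.

532.80 dollars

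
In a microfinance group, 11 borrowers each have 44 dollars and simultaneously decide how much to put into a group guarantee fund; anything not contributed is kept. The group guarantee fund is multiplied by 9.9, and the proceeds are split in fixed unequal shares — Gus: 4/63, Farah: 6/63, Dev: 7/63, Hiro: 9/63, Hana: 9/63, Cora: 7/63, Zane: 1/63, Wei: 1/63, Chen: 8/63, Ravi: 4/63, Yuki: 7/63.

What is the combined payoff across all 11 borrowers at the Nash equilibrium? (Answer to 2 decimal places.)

2833.60 dollars

For player j, contributing a unit is worthwhile iff 9.9 × (j's share) ≥ 1, i.e. iff j's share is at least 0.1010.
Dev, Hiro, Hana, Cora, Chen and Yuki clear that bar, contributing 44 each; the remaining 5 contribute 0. Total contributed: 264.
The group guarantee fund pays out 9.9 × 264 = 2613.60 in total (split across the unequal shares, but the aggregate is all that matters for the group sum).
The 5 free-riders keep 44 each, adding 220. Group total = 220 + 2613.60 = 2833.60.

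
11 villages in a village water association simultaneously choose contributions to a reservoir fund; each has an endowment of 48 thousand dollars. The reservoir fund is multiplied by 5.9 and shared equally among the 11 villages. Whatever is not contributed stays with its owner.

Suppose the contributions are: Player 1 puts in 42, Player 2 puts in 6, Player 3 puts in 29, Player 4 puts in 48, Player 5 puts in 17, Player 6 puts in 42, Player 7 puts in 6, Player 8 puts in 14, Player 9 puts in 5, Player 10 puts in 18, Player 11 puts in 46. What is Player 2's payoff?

188.43 thousand dollars

Total contributed: 42 + 6 + 29 + 48 + 17 + 42 + 6 + 14 + 5 + 18 + 46 = 273.
Each receives 5.9 × 273 / 11 = 146.43 from the reservoir fund.
Player 2 keeps 48 − 6 = 42, so Player 2's payoff is 42 + 146.43 = 188.43.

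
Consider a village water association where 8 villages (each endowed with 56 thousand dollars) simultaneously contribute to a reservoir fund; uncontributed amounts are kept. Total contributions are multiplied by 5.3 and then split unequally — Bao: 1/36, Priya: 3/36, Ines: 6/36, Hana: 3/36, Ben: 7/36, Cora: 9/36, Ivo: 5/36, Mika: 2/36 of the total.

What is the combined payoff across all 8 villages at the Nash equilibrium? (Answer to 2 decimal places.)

For player j, contributing a unit is worthwhile iff 5.3 × (j's share) ≥ 1, i.e. iff j's share is at least 0.1887.
Ben and Cora clear that bar, contributing 56 each; the remaining 6 contribute 0. Total contributed: 112.
The reservoir fund pays out 5.3 × 112 = 593.60 in total (split across the unequal shares, but the aggregate is all that matters for the group sum).
The 6 free-riders keep 56 each, adding 336. Group total = 336 + 593.60 = 929.60.

929.60 thousand dollars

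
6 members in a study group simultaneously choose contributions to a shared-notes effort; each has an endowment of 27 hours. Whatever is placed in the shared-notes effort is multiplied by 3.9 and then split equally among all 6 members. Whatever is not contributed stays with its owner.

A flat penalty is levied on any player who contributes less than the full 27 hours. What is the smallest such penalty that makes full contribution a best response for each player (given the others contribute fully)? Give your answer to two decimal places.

Given the others contribute fully, the best deviation is to contribute 0 (any partial contribution still incurs the fine and gives up units whose private return 0.6500 is below 1).
Deviating from 27 to 0 saves 27 hours but forfeits the deviator's share of the drop in the shared-notes effort: 3.9/6 × 27 = 17.55.
So the deviation gain is 27 − 17.55 = 9.45, and the fine must be at least 9.45 hours to wipe it out.

9.45 hours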